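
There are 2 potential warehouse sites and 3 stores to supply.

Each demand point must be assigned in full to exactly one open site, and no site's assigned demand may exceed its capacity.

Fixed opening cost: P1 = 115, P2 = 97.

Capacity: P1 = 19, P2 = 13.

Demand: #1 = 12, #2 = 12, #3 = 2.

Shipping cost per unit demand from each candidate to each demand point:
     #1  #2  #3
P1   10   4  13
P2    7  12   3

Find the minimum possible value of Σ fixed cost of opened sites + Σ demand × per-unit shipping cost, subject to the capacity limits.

370

Open {P1, P2}; cheapest assignment that respects the capacities:
  P1 (cap 19, load 14): #2, #3 — cost 12×4 + 2×13 = 74
  P2 (cap 13, load 12): #1 — cost 12×7 = 84
  Shipping 158, fixed 212 → total 370.
  Any other capacity-feasible assignment to {P1, P2} ships for at least 158.
Total demand is 26 and no other set of sites has combined capacity ≥ 26, so {P1, P2} is the only feasible choice of open sites. Minimum: 370.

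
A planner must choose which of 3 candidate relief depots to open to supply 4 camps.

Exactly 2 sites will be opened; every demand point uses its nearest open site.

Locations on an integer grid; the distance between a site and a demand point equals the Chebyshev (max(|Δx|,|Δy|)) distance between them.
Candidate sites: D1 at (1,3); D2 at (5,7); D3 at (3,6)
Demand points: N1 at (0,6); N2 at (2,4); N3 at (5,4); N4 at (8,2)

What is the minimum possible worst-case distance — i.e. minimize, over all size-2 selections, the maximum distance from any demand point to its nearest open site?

5

Open {D1, D2}.
  Farthest demand point is N4 at distance 5 (to D2); all others are ≤ 5.
With {D1, D3} the worst case is 5.
With {D2, D3} the worst case is 5.
No size-2 selection achieves below 5.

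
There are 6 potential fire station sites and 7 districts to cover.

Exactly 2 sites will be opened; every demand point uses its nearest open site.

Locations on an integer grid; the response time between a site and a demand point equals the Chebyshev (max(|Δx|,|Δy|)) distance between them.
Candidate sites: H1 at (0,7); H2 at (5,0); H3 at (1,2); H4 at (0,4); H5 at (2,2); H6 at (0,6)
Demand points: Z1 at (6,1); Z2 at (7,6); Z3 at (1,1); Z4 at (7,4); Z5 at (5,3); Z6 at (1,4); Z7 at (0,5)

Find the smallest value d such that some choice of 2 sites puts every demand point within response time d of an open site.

Open {H1, H5}.
  Farthest demand point is Z2 at response time 5 (to H5); all others are ≤ 5.
With {H2, H5} the worst case is 5.
With {H3, H5} the worst case is 5.
No size-2 selection achieves below 5.

5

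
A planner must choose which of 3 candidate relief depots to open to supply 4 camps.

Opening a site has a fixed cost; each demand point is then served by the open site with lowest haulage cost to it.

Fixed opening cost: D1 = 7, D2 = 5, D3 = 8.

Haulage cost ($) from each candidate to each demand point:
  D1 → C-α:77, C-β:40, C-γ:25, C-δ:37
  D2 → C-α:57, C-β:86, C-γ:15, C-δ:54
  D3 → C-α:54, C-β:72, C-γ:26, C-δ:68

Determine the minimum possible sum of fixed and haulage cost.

Open {D1, D2}: assign each demand point to its cheapest open site.
  C-α→D2 57, C-β→D1 40, C-γ→D2 15, C-δ→D1 37
  haulage cost 149, fixed 12 → total 161.
Compare {D1, D2, D3}: haulage cost 146 + fixed 20 = 166.
Compare {D1, D3}: haulage cost 156 + fixed 15 = 171.
Compare {D1}: haulage cost 179 + fixed 7 = 186.
All other subsets cost ≥ 166. Minimum total cost: 161.

161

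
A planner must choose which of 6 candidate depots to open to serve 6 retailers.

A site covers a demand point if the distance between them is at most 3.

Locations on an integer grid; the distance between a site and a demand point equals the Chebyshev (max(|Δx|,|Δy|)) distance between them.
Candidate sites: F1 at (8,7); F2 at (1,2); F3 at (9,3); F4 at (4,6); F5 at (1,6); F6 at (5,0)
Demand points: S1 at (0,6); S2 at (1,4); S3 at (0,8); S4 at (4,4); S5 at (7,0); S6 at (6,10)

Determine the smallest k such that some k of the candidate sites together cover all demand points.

3

Coverage sets (demand points within 3 of each site):
  F1: {S6}
  F2: {S2, S4}
  F3: {S5}
  F4: {S2, S4}
  F5: {S1, S2, S3, S4}
  F6: {S5}
No 2 sites suffice: every size-2 union leaves at least one demand point uncovered.
But {F1, F3, F5} covers everything, so the minimum is 3.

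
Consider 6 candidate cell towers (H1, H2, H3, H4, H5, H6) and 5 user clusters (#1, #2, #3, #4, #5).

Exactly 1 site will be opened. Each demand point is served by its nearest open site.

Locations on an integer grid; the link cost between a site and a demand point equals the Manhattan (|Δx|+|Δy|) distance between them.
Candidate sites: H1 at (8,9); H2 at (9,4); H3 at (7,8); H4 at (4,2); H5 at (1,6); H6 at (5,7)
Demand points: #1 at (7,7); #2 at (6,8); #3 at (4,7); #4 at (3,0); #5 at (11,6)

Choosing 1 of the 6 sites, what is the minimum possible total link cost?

21

Open {H6}.
  #1→H6 2, #2→H6 2, #3→H6 1, #4→H6 9, #5→H6 7  ⇒ total 21.
Compare {H3}: total 24.
Compare {H1}: total 32.
No size-1 selection does better; minimum is 21.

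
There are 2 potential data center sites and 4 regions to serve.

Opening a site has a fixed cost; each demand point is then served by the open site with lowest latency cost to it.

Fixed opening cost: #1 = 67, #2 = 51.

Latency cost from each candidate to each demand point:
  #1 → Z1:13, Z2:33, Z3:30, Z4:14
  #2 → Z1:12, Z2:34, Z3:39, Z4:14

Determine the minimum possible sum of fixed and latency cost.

Open {#2}: assign each demand point to its cheapest open site.
  Z1→#2 12, Z2→#2 34, Z3→#2 39, Z4→#2 14
  latency cost 99, fixed 51 → total 150.
Compare {#1}: latency cost 90 + fixed 67 = 157.
Compare {#1, #2}: latency cost 89 + fixed 118 = 207.

150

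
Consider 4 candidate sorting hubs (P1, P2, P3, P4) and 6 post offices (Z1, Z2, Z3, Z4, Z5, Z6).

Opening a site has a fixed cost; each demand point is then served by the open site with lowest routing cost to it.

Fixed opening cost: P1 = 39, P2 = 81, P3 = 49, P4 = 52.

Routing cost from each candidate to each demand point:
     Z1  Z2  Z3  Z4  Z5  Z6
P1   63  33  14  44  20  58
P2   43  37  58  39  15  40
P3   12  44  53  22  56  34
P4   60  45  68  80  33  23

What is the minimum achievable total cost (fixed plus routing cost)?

223

Open {P1, P3}: assign each demand point to its cheapest open site.
  Z1→P3 12, Z2→P1 33, Z3→P1 14, Z4→P3 22, Z5→P1 20, Z6→P3 34
  routing cost 135, fixed 88 → total 223.
Compare {P1, P3, P4}: routing cost 124 + fixed 140 = 264.
Compare {P3}: routing cost 221 + fixed 49 = 270.
Compare {P1}: routing cost 232 + fixed 39 = 271.
All other subsets cost ≥ 264. Minimum total cost: 223.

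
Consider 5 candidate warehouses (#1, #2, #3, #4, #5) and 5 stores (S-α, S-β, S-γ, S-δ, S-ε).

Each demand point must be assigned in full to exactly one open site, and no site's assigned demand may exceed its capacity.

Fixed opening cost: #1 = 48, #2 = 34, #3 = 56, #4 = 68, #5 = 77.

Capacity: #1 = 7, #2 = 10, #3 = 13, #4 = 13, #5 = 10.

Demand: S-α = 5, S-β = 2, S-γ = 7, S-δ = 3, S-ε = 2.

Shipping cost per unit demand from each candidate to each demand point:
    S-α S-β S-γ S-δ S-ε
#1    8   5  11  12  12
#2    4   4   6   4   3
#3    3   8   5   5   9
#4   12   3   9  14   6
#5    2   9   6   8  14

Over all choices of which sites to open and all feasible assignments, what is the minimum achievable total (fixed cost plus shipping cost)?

Open {#2, #3}; cheapest assignment that respects the capacities:
  #2 (cap 10, load 7): S-β, S-δ, S-ε — cost 2×4 + 3×4 + 2×3 = 26
  #3 (cap 13, load 12): S-α, S-γ — cost 5×3 + 7×5 = 50
  Shipping 76, fixed 90 → total 166.
  Any other capacity-feasible assignment to {#2, #3} ships for at least 76.
Compare {#2, #4}: its best feasible assignment gives total 209.
Compare {#2, #5}: its best feasible assignment gives total 209.
Every other set of open sites that can feasibly serve all demand totals ≥ 209 even under its best assignment. Minimum: 166.

166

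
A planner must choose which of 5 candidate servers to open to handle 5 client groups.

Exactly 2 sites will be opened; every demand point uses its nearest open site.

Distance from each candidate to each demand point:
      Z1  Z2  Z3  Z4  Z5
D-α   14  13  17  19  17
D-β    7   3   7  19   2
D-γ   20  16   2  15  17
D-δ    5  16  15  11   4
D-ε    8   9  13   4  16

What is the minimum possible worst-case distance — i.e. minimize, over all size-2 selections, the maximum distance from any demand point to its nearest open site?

7

Open {D-β, D-ε}.
  Farthest demand point is Z1 at distance 7 (to D-β); all others are ≤ 7.
With {D-β, D-δ} the worst case is 11.
With {D-δ, D-ε} the worst case is 13.
No size-2 selection achieves below 7.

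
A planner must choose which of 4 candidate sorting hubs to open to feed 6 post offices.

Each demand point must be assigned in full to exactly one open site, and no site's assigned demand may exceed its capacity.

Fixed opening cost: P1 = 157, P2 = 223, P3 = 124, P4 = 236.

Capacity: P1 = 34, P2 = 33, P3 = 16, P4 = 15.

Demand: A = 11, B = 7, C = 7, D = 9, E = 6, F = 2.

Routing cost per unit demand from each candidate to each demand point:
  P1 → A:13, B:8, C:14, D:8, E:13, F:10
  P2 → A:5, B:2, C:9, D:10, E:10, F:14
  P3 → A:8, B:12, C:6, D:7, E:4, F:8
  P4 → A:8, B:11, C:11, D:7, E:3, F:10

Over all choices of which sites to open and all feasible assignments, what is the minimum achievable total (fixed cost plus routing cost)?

Open {P2, P3}; cheapest assignment that respects the capacities:
  P2 (cap 33, load 27): A, B, D — cost 11×5 + 7×2 + 9×10 = 159
  P3 (cap 16, load 15): C, E, F — cost 7×6 + 6×4 + 2×8 = 82
  Shipping 241, fixed 347 → total 588.
  Any other capacity-feasible assignment to {P2, P3} ships for at least 241.
Compare {P1, P3}: its best feasible assignment gives total 634.
Compare {P1, P2}: its best feasible assignment gives total 664.
Every other set of open sites that can feasibly serve all demand totals ≥ 634 even under its best assignment. Minimum: 588.

588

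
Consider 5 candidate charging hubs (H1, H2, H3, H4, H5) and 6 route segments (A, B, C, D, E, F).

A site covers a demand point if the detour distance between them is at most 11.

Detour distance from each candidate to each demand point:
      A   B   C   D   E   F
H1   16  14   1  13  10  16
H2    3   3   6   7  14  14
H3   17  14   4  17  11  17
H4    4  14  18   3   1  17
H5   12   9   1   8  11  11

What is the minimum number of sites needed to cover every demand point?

2

Coverage sets (demand points within 11 of each site):
  H1: {C, E}
  H2: {A, B, C, D}
  H3: {C, E}
  H4: {A, D, E}
  H5: {B, C, D, E, F}
No single site covers all 6 demand points.
But {H2, H5} covers everything, so the minimum is 2.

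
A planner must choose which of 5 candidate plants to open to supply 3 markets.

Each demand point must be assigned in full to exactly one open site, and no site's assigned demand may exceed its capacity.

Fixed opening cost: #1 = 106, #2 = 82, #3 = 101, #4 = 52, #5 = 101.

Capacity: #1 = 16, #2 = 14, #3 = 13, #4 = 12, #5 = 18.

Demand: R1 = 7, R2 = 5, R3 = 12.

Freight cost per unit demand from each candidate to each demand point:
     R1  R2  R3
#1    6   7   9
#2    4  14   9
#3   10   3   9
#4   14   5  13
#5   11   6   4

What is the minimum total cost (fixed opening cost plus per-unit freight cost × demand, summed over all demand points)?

Open {#2, #5}; cheapest assignment that respects the capacities:
  #2 (cap 14, load 7): R1 — cost 7×4 = 28
  #5 (cap 18, load 17): R2, R3 — cost 5×6 + 12×4 = 78
  Shipping 106, fixed 183 → total 289.
  Any other capacity-feasible assignment to {#2, #5} ships for at least 106.
Compare {#4, #5}: its best feasible assignment gives total 324.
Compare {#1, #5}: its best feasible assignment gives total 327.
Every other set of open sites that can feasibly serve all demand totals ≥ 324 even under its best assignment. Minimum: 289.

289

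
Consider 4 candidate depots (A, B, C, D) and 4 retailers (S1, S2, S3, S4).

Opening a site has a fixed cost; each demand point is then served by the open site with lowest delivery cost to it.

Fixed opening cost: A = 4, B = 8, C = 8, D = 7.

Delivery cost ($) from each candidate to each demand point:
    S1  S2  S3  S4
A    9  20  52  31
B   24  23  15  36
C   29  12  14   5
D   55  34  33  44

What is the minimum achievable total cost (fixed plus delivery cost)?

Open {A, C}: assign each demand point to its cheapest open site.
  S1→A 9, S2→C 12, S3→C 14, S4→C 5
  delivery cost 40, fixed 12 → total 52.
Compare {A, C, D}: delivery cost 40 + fixed 19 = 59.
Compare {A, B, C}: delivery cost 40 + fixed 20 = 60.
Compare {A, B, C, D}: delivery cost 40 + fixed 27 = 67.
All other subsets cost ≥ 59. Minimum total cost: 52.

52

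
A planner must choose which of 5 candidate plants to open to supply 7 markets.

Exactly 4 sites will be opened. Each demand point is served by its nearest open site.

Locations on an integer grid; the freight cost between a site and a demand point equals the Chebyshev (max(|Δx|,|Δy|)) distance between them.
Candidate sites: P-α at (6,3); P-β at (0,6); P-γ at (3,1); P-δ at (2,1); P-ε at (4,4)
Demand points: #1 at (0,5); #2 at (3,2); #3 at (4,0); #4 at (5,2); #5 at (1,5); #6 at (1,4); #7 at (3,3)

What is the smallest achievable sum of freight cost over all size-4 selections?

Open {P-α, P-β, P-γ, P-ε}.
  #1→P-β 1, #2→P-γ 1, #3→P-γ 1, #4→P-α 1, #5→P-β 1, #6→P-β 2, #7→P-ε 1  ⇒ total 8.
Compare {P-α, P-β, P-γ, P-δ}: total 9.
Compare {P-α, P-β, P-δ, P-ε}: total 9.
No size-4 selection does better; minimum is 8.

8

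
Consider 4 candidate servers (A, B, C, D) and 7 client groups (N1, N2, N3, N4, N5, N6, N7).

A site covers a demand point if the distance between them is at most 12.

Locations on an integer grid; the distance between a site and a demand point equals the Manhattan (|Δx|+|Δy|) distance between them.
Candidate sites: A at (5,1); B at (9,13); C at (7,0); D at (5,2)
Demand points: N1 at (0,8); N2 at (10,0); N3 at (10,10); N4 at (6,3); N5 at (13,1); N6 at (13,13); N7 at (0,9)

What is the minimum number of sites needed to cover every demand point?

Coverage sets (demand points within 12 of each site):
  A: {N1, N2, N4, N5}
  B: {N3, N6}
  C: {N2, N4, N5}
  D: {N1, N2, N4, N5, N7}
No single site covers all 7 demand points.
But {B, D} covers everything, so the minimum is 2.

2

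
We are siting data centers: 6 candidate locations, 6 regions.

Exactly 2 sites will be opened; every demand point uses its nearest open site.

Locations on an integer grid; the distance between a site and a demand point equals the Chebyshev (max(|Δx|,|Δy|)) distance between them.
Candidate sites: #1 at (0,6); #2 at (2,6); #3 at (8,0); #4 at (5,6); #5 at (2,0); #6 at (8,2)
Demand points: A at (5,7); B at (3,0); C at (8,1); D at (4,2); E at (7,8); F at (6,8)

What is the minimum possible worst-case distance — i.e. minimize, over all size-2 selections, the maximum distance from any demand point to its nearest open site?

5

Open {#2, #3}.
  Farthest demand point is B at distance 5 (to #3); all others are ≤ 5.
With {#2, #6} the worst case is 5.
With {#3, #4} the worst case is 5.
No size-2 selection achieves below 5.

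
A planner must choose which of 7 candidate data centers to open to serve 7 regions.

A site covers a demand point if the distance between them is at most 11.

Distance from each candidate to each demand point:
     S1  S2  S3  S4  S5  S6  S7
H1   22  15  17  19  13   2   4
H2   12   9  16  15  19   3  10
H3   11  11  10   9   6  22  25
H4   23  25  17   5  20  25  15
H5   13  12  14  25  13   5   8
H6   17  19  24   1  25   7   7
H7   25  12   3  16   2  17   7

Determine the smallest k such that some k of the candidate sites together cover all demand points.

2

Coverage sets (demand points within 11 of each site):
  H1: {S6, S7}
  H2: {S2, S6, S7}
  H3: {S1, S2, S3, S4, S5}
  H4: {S4}
  H5: {S6, S7}
  H6: {S4, S6, S7}
  H7: {S3, S5, S7}
No single site covers all 7 demand points.
But {H1, H3} covers everything, so the minimum is 2.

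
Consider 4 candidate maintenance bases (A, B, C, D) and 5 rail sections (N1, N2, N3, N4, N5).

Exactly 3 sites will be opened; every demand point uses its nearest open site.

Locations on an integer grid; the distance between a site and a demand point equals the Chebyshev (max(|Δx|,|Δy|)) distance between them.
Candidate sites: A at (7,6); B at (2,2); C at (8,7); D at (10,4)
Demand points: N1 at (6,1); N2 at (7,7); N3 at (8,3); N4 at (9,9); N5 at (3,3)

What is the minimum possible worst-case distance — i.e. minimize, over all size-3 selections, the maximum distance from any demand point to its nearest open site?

4

Open {A, B, C}.
  Farthest demand point is N1 at distance 4 (to B); all others are ≤ 4.
With {A, B, D} the worst case is 4.
With {A, C, D} the worst case is 4.
No size-3 selection achieves below 4.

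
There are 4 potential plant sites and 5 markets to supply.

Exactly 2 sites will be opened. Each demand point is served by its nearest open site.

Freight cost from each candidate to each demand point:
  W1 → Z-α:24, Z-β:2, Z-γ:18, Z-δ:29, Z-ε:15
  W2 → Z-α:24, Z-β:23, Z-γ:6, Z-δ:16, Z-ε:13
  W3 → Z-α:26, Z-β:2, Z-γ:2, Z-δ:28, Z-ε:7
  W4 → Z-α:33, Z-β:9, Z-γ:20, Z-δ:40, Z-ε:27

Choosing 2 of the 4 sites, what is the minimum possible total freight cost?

51

Open {W2, W3}.
  Z-α→W2 24, Z-β→W3 2, Z-γ→W3 2, Z-δ→W2 16, Z-ε→W3 7  ⇒ total 51.
Compare {W1, W2}: total 61.
Compare {W1, W3}: total 63.
No size-2 selection does better; minimum is 51.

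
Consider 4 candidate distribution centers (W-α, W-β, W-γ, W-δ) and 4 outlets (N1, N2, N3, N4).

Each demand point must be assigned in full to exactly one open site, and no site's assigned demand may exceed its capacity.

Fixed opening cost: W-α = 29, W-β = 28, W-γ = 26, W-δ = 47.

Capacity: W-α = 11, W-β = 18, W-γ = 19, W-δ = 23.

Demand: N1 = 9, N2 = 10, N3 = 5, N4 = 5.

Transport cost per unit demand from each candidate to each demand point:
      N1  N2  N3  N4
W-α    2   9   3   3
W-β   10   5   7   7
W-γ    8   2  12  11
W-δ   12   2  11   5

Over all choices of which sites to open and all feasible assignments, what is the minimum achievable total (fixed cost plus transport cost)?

177

Open {W-α, W-γ}; cheapest assignment that respects the capacities:
  W-α (cap 11, load 10): N3, N4 — cost 5×3 + 5×3 = 30
  W-γ (cap 19, load 19): N1, N2 — cost 9×8 + 10×2 = 92
  Shipping 122, fixed 55 → total 177.
  Any other capacity-feasible assignment to {W-α, W-γ} ships for at least 122.
Compare {W-α, W-β, W-γ}: its best feasible assignment gives total 191.
Compare {W-α, W-δ}: its best feasible assignment gives total 194.
Every other set of open sites that can feasibly serve all demand totals ≥ 191 even under its best assignment. Minimum: 177.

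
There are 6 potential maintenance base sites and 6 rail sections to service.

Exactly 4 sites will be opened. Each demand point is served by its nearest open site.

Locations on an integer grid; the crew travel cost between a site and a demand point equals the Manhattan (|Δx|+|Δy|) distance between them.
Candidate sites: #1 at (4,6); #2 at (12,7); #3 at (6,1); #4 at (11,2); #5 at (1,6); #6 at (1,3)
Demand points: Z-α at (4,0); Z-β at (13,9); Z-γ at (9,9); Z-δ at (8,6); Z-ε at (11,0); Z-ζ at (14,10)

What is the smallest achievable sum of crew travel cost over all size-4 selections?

Open {#1, #2, #3, #4}.
  Z-α→#3 3, Z-β→#2 3, Z-γ→#2 5, Z-δ→#1 4, Z-ε→#4 2, Z-ζ→#2 5  ⇒ total 22.
Compare {#2, #3, #4, #5}: total 23.
Compare {#2, #3, #4, #6}: total 23.
No size-4 selection does better; minimum is 22.

22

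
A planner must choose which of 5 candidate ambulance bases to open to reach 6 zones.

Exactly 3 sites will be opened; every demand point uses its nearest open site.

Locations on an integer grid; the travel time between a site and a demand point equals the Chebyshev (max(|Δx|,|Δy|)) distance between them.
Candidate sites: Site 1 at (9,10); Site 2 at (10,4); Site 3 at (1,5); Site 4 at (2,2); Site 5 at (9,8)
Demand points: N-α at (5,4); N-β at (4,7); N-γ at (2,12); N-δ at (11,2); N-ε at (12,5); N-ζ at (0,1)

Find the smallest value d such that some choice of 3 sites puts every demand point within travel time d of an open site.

7

Open {Site 1, Site 2, Site 3}.
  Farthest demand point is N-γ at travel time 7 (to Site 1); all others are ≤ 7.
With {Site 1, Site 2, Site 4} the worst case is 7.
With {Site 1, Site 3, Site 5} the worst case is 7.
No size-3 selection achieves below 7.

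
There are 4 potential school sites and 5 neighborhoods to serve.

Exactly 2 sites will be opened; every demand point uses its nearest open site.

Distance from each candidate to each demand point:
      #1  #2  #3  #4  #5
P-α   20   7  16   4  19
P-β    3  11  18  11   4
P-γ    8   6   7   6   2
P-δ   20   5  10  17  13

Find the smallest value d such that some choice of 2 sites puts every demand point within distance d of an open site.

Open {P-β, P-γ}.
  Farthest demand point is #3 at distance 7 (to P-γ); all others are ≤ 7.
With {P-α, P-γ} the worst case is 8.
With {P-γ, P-δ} the worst case is 8.
No size-2 selection achieves below 7.

7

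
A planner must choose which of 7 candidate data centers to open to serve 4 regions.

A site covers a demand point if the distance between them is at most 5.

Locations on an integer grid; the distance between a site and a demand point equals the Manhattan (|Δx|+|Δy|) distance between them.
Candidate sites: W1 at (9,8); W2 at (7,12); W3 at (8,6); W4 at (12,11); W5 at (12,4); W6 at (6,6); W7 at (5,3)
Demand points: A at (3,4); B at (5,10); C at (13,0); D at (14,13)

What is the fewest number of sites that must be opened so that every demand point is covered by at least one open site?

3

Coverage sets (demand points within 5 of each site):
  W1: {}
  W2: {B}
  W3: {}
  W4: {D}
  W5: {C}
  W6: {A, B}
  W7: {A}
No 2 sites suffice: every size-2 union leaves at least one demand point uncovered.
But {W4, W5, W6} covers everything, so the minimum is 3.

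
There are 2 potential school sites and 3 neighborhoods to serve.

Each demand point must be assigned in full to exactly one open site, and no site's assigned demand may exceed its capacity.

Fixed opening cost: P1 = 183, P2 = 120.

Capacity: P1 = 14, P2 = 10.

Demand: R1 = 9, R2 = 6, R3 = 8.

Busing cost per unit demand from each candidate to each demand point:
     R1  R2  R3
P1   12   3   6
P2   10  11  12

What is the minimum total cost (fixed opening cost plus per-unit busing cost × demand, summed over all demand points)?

459

Open {P1, P2}; cheapest assignment that respects the capacities:
  P1 (cap 14, load 14): R2, R3 — cost 6×3 + 8×6 = 66
  P2 (cap 10, load 9): R1 — cost 9×10 = 90
  Shipping 156, fixed 303 → total 459.
  Any other capacity-feasible assignment to {P1, P2} ships for at least 156.
Total demand is 23 and no other set of sites has combined capacity ≥ 23, so {P1, P2} is the only feasible choice of open sites. Minimum: 459.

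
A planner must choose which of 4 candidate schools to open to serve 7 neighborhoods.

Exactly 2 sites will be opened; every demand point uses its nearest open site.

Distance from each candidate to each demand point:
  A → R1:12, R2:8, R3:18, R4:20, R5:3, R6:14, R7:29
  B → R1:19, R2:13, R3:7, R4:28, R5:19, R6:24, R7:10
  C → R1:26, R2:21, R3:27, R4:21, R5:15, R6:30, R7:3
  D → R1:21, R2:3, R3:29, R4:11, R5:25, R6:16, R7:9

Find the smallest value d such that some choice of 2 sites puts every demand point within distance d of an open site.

Open {A, D}.
  Farthest demand point is R3 at distance 18 (to A); all others are ≤ 18.
With {B, D} the worst case is 19.
With {A, B} the worst case is 20.
No size-2 selection achieves below 18.

18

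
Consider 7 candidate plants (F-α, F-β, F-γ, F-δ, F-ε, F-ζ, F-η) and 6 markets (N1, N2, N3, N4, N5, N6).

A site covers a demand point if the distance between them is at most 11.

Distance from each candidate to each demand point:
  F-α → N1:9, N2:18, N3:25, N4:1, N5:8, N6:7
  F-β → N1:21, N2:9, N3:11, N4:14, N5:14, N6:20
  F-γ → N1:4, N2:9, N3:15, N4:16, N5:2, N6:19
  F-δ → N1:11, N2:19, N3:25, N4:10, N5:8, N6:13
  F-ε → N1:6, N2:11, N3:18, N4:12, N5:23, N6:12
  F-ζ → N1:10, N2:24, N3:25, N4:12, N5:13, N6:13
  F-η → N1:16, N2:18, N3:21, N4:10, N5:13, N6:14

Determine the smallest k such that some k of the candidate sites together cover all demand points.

Coverage sets (demand points within 11 of each site):
  F-α: {N1, N4, N5, N6}
  F-β: {N2, N3}
  F-γ: {N1, N2, N5}
  F-δ: {N1, N4, N5}
  F-ε: {N1, N2}
  F-ζ: {N1}
  F-η: {N4}
No single site covers all 6 demand points.
But {F-α, F-β} covers everything, so the minimum is 2.

2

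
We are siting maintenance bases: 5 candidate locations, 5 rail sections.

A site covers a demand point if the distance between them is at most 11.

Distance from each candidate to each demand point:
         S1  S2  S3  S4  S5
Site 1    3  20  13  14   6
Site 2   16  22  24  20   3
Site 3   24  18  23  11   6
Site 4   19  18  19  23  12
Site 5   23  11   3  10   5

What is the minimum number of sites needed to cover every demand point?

2

Coverage sets (demand points within 11 of each site):
  Site 1: {S1, S5}
  Site 2: {S5}
  Site 3: {S4, S5}
  Site 4: {}
  Site 5: {S2, S3, S4, S5}
No single site covers all 5 demand points.
But {Site 1, Site 5} covers everything, so the minimum is 2.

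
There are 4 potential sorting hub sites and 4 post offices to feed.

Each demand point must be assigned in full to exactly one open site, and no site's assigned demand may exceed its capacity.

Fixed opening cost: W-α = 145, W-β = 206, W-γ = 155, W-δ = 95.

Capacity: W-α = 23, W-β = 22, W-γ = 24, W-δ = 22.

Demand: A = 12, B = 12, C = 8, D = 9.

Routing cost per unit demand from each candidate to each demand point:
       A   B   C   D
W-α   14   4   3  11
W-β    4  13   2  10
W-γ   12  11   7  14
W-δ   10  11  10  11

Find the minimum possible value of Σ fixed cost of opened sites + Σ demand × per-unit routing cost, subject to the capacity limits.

531

Open {W-α, W-δ}; cheapest assignment that respects the capacities:
  W-α (cap 23, load 20): B, C — cost 12×4 + 8×3 = 72
  W-δ (cap 22, load 21): A, D — cost 12×10 + 9×11 = 219
  Shipping 291, fixed 240 → total 531.
  Any other capacity-feasible assignment to {W-α, W-δ} ships for at least 291.
Compare {W-α, W-β}: its best feasible assignment gives total 561.
Compare {W-β, W-δ}: its best feasible assignment gives total 596.
Every other set of open sites that can feasibly serve all demand totals ≥ 561 even under its best assignment. Minimum: 531.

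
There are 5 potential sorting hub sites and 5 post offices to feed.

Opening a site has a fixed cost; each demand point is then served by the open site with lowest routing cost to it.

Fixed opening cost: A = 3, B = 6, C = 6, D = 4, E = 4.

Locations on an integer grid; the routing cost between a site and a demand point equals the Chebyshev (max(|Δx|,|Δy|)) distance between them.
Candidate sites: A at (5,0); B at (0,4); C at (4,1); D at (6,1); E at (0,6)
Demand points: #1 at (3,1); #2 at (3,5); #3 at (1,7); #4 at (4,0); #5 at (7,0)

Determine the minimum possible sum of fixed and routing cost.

16

Open {A, E}: assign each demand point to its cheapest open site.
  #1→A 2, #2→E 3, #3→E 1, #4→A 1, #5→A 2
  routing cost 9, fixed 7 → total 16.
Compare {D, E}: routing cost 10 + fixed 8 = 18.
Compare {C, E}: routing cost 9 + fixed 10 = 19.
Compare {A, D, E}: routing cost 8 + fixed 11 = 19.
All other subsets cost ≥ 18. Minimum total cost: 16.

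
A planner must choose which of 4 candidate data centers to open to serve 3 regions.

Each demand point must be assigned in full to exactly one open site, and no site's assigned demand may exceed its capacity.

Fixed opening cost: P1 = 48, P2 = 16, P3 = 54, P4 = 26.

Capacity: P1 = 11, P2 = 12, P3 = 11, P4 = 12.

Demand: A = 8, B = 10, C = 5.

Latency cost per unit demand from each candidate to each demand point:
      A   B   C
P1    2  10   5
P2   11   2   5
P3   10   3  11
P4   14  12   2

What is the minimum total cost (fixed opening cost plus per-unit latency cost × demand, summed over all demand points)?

Open {P1, P2, P4}; cheapest assignment that respects the capacities:
  P1 (cap 11, load 8): A — cost 8×2 = 16
  P2 (cap 12, load 10): B — cost 10×2 = 20
  P4 (cap 12, load 5): C — cost 5×2 = 10
  Shipping 46, fixed 90 → total 136.
  Any other capacity-feasible assignment to {P1, P2, P4} ships for at least 46.
Compare {P1, P3, P4}: its best feasible assignment gives total 184.
Compare {P1, P2, P3}: its best feasible assignment gives total 189.
Every other set of open sites that can feasibly serve all demand totals ≥ 184 even under its best assignment. Minimum: 136.

136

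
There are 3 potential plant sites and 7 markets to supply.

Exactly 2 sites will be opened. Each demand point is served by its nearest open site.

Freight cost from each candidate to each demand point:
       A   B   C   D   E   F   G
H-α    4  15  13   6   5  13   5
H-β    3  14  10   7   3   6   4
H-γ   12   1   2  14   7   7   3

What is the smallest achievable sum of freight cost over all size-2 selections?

Open {H-β, H-γ}.
  A→H-β 3, B→H-γ 1, C→H-γ 2, D→H-β 7, E→H-β 3, F→H-β 6, G→H-γ 3  ⇒ total 25.
Compare {H-α, H-γ}: total 28.
Compare {H-α, H-β}: total 46.

25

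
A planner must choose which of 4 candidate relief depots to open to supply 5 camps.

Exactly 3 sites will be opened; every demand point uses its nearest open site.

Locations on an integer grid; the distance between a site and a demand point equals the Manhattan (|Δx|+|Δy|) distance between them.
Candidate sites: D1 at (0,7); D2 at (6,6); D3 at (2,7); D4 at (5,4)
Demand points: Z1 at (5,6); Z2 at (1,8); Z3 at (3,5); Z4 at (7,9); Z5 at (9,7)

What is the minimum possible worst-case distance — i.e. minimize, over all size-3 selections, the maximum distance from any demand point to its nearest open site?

4

Open {D1, D2, D3}.
  Farthest demand point is Z4 at distance 4 (to D2); all others are ≤ 4.
With {D1, D2, D4} the worst case is 4.
With {D2, D3, D4} the worst case is 4.
No size-3 selection achieves below 4.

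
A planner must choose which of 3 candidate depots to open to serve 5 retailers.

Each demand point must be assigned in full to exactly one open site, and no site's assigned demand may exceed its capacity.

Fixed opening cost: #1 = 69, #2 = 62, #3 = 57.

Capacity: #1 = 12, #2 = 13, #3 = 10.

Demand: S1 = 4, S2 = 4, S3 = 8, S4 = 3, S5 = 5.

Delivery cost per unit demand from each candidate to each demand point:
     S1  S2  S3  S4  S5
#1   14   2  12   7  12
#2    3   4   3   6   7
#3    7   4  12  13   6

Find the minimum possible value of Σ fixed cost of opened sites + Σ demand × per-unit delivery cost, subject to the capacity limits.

Open {#1, #2}; cheapest assignment that respects the capacities:
  #1 (cap 12, load 12): S2, S4, S5 — cost 4×2 + 3×7 + 5×12 = 89
  #2 (cap 13, load 12): S1, S3 — cost 4×3 + 8×3 = 36
  Shipping 125, fixed 131 → total 256.
  Any other capacity-feasible assignment to {#1, #2} ships for at least 125.
Compare {#1, #2, #3}: its best feasible assignment gives total 283.
Every other set of open sites that can feasibly serve all demand totals ≥ 283 even under its best assignment. Minimum: 256.

256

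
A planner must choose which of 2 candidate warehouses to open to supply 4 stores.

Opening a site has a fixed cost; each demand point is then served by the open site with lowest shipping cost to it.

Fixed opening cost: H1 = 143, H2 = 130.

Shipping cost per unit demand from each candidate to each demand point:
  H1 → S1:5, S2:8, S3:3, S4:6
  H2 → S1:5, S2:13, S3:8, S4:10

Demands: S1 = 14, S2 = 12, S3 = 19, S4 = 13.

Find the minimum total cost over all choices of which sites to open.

444

Open {H1}: assign each demand point to its cheapest open site.
  S1→H1 14×5=70, S2→H1 12×8=96, S3→H1 19×3=57, S4→H1 13×6=78
  shipping cost 301, fixed 143 → total 444.
Compare {H1, H2}: shipping cost 301 + fixed 273 = 574.
Compare {H2}: shipping cost 508 + fixed 130 = 638.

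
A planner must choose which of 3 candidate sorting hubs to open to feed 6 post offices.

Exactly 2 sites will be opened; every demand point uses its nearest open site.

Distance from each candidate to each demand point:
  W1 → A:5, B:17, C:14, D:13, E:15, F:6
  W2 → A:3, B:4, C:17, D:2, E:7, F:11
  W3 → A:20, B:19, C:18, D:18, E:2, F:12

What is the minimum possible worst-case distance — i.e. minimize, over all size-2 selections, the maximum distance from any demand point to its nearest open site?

Open {W1, W2}.
  Farthest demand point is C at distance 14 (to W1); all others are ≤ 14.
With {W1, W3} the worst case is 17.
With {W2, W3} the worst case is 17.
No size-2 selection achieves below 14.

14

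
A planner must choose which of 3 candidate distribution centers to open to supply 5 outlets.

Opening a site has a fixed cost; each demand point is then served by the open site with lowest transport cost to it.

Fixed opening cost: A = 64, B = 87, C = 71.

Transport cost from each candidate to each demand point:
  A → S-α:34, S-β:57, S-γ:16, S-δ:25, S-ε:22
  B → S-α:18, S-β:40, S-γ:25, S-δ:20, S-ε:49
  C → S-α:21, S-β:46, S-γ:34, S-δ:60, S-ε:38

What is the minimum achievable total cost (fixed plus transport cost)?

Open {A}: assign each demand point to its cheapest open site.
  S-α→A 34, S-β→A 57, S-γ→A 16, S-δ→A 25, S-ε→A 22
  transport cost 154, fixed 64 → total 218.
Compare {B}: transport cost 152 + fixed 87 = 239.
Compare {A, C}: transport cost 130 + fixed 135 = 265.
Compare {A, B}: transport cost 116 + fixed 151 = 267.
All other subsets cost ≥ 239. Minimum total cost: 218.

218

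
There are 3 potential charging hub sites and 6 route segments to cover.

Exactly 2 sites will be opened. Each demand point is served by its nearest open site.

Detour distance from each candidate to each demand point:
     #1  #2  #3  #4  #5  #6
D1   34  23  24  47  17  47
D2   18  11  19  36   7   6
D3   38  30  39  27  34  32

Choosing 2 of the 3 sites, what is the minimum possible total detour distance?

88

Open {D2, D3}.
  #1→D2 18, #2→D2 11, #3→D2 19, #4→D3 27, #5→D2 7, #6→D2 6  ⇒ total 88.
Compare {D1, D2}: total 97.
Compare {D1, D3}: total 157.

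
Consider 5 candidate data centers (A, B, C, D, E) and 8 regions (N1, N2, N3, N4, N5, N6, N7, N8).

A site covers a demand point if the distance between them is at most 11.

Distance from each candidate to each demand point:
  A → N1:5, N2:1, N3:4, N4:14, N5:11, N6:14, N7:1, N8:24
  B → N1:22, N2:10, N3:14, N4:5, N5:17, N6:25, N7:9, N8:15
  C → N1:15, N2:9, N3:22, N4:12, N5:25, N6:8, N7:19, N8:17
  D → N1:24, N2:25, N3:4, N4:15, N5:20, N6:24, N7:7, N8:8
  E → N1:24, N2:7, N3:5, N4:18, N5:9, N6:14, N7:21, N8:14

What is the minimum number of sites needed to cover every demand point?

Coverage sets (demand points within 11 of each site):
  A: {N1, N2, N3, N5, N7}
  B: {N2, N4, N7}
  C: {N2, N6}
  D: {N3, N7, N8}
  E: {N2, N3, N5}
No 3 sites suffice: every size-3 union leaves at least one demand point uncovered.
But {A, B, C, D} covers everything, so the minimum is 4.

4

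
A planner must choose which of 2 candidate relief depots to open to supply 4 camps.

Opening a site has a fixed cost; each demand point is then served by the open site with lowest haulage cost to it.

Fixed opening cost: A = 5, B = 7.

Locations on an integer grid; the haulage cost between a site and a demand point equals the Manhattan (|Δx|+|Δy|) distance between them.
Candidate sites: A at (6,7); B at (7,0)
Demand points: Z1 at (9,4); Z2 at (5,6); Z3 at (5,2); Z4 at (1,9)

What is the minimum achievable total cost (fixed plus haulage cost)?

Open {A}: assign each demand point to its cheapest open site.
  Z1→A 6, Z2→A 2, Z3→A 6, Z4→A 7
  haulage cost 21, fixed 5 → total 26.
Compare {A, B}: haulage cost 19 + fixed 12 = 31.
Compare {B}: haulage cost 33 + fixed 7 = 40.

26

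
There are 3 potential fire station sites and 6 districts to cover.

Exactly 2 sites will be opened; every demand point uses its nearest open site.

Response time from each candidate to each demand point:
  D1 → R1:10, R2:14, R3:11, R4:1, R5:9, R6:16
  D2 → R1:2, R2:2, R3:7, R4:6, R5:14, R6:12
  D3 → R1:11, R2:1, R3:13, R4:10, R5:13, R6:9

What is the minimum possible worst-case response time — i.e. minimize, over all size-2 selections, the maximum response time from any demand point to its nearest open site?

Open {D1, D3}.
  Farthest demand point is R3 at response time 11 (to D1); all others are ≤ 11.
With {D1, D2} the worst case is 12.
With {D2, D3} the worst case is 13.
No size-2 selection achieves below 11.

11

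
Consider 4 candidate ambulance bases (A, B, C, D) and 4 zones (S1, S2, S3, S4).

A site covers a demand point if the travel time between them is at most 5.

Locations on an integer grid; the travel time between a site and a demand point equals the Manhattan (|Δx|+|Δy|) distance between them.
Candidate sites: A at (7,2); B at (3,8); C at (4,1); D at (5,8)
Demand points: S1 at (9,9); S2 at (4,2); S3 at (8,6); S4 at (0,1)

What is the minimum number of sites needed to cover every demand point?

Coverage sets (demand points within 5 of each site):
  A: {S2, S3}
  B: {}
  C: {S2, S4}
  D: {S1, S3}
No single site covers all 4 demand points.
But {C, D} covers everything, so the minimum is 2.

2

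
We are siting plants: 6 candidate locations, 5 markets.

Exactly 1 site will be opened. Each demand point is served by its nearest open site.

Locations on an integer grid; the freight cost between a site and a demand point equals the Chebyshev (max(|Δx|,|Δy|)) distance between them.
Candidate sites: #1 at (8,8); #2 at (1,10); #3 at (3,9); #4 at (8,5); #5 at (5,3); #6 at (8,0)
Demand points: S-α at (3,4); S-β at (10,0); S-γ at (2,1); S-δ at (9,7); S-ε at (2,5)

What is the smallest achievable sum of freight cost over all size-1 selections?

17

Open {#5}.
  S-α→#5 2, S-β→#5 5, S-γ→#5 3, S-δ→#5 4, S-ε→#5 3  ⇒ total 17.
Compare {#4}: total 24.
Compare {#6}: total 26.
No size-1 selection does better; minimum is 17.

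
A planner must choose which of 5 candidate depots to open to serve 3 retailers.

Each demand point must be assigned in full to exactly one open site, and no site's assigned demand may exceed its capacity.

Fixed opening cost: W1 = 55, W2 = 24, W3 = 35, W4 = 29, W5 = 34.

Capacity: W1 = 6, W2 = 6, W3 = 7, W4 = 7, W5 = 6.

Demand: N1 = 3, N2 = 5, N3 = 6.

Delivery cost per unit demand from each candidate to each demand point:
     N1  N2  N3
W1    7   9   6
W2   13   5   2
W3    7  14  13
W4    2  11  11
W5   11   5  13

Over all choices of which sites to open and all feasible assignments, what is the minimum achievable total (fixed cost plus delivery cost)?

130

Open {W2, W4, W5}; cheapest assignment that respects the capacities:
  W2 (cap 6, load 6): N3 — cost 6×2 = 12
  W4 (cap 7, load 3): N1 — cost 3×2 = 6
  W5 (cap 6, load 5): N2 — cost 5×5 = 25
  Shipping 43, fixed 87 → total 130.
  Any other capacity-feasible assignment to {W2, W4, W5} ships for at least 43.
Compare {W2, W3, W5}: its best feasible assignment gives total 151.
Compare {W2, W3, W4, W5}: its best feasible assignment gives total 165.
Every other set of open sites that can feasibly serve all demand totals ≥ 151 even under its best assignment. Minimum: 130.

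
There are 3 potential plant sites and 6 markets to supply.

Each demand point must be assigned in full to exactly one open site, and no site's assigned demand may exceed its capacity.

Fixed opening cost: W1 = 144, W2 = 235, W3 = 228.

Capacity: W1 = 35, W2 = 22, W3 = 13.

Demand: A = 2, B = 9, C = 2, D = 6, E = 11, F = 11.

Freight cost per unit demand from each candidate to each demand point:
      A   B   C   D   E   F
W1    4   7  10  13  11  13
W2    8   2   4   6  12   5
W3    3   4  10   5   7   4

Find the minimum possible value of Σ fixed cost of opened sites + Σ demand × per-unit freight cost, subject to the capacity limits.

667

Open {W1, W2}; cheapest assignment that respects the capacities:
  W1 (cap 35, load 19): A, D, E — cost 2×4 + 6×13 + 11×11 = 207
  W2 (cap 22, load 22): B, C, F — cost 9×2 + 2×4 + 11×5 = 81
  Shipping 288, fixed 379 → total 667.
  Any other capacity-feasible assignment to {W1, W2} ships for at least 288.
Compare {W1, W3}: its best feasible assignment gives total 704.
Compare {W1, W2, W3}: its best feasible assignment gives total 840.
Every other set of open sites that can feasibly serve all demand totals ≥ 704 even under its best assignment. Minimum: 667.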